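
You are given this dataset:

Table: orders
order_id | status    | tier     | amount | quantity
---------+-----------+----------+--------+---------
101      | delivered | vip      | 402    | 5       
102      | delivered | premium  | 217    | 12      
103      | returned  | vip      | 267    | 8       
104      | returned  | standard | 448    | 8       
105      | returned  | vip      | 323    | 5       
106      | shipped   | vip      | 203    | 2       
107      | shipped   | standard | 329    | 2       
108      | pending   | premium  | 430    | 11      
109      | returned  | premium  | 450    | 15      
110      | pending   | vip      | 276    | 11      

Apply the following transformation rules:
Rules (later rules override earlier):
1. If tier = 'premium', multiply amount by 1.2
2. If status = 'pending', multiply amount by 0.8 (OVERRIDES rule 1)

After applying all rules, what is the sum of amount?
3337.2

Step 1: Rule 2 takes priority for records with status = 'pending'
  - 2 records: 706 × 0.8 = 564.8
Step 2: Rule 1 applies to remaining records with tier = 'premium'
  - 2 records: 667 × 1.2 = 800.4
Step 3: Other records unchanged: 1972
Step 4: Final sum = 564.8 + 800.4 + 1972 = 3337.2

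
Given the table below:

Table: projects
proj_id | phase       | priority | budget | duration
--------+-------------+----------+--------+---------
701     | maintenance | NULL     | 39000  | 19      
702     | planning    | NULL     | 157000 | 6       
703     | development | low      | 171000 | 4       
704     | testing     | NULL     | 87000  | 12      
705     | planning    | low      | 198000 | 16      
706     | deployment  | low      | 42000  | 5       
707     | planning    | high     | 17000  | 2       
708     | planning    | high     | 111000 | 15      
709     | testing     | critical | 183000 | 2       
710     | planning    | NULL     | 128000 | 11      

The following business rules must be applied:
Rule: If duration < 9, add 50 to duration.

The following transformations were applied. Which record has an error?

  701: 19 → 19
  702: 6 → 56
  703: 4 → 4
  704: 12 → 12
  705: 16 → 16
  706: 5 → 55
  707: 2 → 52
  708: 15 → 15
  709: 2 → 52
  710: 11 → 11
Record 703 has an error. The correct transformed value should be 54, not 4.

Step 1: Check each record against the rule
Step 2: Record 703 has duration = 4
Step 3: Since 4 < 9, the bonus should have been applied
Step 4: Correct value = 54, but claimed value = 4
Conclusion: Record 703 has the error.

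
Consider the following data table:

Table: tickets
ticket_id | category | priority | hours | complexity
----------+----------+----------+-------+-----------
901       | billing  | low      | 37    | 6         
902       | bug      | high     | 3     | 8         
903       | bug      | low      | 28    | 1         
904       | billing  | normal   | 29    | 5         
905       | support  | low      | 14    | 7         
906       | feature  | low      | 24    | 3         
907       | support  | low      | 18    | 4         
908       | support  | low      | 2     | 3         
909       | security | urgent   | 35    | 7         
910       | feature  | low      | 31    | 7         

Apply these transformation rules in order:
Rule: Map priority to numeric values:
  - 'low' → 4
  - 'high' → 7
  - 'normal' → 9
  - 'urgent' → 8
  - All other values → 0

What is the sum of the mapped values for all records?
52

Step 1: Apply mapping to each record
Step 2: Count by status:
  'low': 7 records × 4 = 28
  'high': 1 records × 7 = 7
  'normal': 1 records × 9 = 9
  'urgent': 1 records × 8 = 8
Step 3: Sum all mapped values = 52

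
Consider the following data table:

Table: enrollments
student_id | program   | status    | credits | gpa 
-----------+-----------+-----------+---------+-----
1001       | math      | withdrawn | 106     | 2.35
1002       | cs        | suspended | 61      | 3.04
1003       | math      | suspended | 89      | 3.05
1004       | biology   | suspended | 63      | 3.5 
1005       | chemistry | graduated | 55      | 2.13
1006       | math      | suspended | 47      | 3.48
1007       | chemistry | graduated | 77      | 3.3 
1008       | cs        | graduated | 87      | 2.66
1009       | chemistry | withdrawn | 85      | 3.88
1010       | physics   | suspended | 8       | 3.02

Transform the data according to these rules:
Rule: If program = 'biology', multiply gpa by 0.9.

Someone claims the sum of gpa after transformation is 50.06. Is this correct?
No, the correct result is 30.06.

Step 1: Calculate the correct sum after transformation
Step 2: Apply multiplier 0.9 to records where program = 'biology'
Step 3: Correct result = 30.06
Step 4: Claimed result = 50.06
Step 5: 30.06 ≠ 50.06
Conclusion: The claimed result is incorrect. The correct answer is 30.06.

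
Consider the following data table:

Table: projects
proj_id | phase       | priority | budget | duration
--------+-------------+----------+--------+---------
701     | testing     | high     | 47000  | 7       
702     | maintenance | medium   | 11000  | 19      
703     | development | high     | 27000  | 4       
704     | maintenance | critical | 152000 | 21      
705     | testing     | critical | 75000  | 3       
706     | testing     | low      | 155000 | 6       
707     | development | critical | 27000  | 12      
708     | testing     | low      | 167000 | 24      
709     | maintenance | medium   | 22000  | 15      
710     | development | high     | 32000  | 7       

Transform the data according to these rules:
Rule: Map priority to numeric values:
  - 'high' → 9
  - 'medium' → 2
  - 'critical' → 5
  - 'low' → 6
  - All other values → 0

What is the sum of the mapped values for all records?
58

Step 1: Apply mapping to each record
Step 2: Count by status:
  'high': 3 records × 9 = 27
  'medium': 2 records × 2 = 4
  'critical': 3 records × 5 = 15
  'low': 2 records × 6 = 12
Step 3: Sum all mapped values = 58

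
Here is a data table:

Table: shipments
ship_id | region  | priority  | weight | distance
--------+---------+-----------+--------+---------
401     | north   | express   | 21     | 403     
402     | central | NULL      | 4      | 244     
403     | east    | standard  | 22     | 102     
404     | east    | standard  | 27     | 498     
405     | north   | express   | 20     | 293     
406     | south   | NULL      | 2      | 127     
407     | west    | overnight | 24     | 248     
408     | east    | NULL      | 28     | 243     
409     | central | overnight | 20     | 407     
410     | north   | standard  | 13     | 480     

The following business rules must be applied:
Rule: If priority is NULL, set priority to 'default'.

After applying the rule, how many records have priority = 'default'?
3

Step 1: Count records where priority IS NULL
Step 2: Found 3 records with NULL priority
Step 3: These records will have priority set to 'default'
Step 4: Records already having priority = 'default': 0
Step 5: Answer: 3 + 0 = 3 records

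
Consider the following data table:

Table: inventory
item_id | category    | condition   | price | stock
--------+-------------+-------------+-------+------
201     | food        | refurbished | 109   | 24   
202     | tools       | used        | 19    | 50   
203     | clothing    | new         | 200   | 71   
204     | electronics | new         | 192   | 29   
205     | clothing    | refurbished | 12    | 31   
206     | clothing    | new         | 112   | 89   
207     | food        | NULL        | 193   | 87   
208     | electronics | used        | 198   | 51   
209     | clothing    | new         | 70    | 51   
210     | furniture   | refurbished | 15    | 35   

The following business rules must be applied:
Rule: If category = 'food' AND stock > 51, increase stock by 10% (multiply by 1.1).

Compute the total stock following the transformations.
526.7

Step 1: Find records where category = 'food' AND stock > 51
Step 2: 1 records match, summing to 87
Step 3: After multiplier: 87 × 1.1 = 95.7
Step 4: Unaffected records sum: 431
Step 5: Final sum = 95.7 + 431 = 526.7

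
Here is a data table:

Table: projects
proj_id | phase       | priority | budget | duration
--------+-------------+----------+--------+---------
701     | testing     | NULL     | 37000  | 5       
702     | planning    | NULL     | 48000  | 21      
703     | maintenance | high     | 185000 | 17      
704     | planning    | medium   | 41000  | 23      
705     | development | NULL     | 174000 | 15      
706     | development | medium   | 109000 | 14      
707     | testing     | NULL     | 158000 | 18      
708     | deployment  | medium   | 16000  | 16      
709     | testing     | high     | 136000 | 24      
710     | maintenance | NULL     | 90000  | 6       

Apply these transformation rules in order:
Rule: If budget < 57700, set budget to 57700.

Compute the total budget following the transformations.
1082800

Step 1: 4 records have budget < 57700
Step 2: These records originally summed to 142000
Step 3: After setting to minimum: 4 × 57700 = 230800
Step 4: Unaffected records sum: 852000
Step 5: Final sum = 230800 + 852000 = 1082800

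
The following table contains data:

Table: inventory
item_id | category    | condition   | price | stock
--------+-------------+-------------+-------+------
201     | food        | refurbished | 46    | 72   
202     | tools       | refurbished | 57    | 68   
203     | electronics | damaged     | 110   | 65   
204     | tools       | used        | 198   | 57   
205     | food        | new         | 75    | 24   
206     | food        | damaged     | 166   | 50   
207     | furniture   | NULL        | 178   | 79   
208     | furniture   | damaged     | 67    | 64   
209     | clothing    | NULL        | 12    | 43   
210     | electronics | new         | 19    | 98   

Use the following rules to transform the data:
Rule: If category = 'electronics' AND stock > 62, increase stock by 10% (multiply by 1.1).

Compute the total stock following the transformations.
636.3

Step 1: Find records where category = 'electronics' AND stock > 62
Step 2: 2 records match, summing to 163
Step 3: After multiplier: 163 × 1.1 = 179.3
Step 4: Unaffected records sum: 457
Step 5: Final sum = 179.3 + 457 = 636.3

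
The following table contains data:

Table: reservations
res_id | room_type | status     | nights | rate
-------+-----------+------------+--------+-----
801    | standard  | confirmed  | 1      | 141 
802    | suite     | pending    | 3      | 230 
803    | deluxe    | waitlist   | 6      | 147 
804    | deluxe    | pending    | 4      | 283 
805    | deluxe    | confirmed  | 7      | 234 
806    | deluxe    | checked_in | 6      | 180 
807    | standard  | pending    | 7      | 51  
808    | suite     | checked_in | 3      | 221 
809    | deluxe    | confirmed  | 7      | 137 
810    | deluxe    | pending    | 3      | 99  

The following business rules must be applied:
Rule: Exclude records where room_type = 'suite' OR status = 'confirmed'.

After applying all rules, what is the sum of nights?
26

Step 1: Find records where room_type = 'suite' OR status = 'confirmed'
Step 2: 5 records match, summing to 21
Step 3: Original sum: 47
Step 4: Remaining sum = 47 - 21 = 26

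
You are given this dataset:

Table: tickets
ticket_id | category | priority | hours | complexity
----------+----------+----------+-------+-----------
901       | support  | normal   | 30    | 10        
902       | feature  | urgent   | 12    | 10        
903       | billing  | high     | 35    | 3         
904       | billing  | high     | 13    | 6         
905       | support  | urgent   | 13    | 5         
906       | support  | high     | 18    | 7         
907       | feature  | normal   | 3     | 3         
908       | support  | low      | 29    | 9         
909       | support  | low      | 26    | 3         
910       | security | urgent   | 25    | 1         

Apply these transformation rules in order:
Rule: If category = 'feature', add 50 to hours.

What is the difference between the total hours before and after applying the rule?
100

Step 1: Original sum of hours = 204
Step 2: 2 records have category = 'feature'
Step 3: Each affected record changes by 50
Step 4: Total change = 2 × 50 = 100
Step 5: New sum = 204 + 100 = 304
Step 6: Difference = |304 - 204| = 100
        (Sum increased by 100)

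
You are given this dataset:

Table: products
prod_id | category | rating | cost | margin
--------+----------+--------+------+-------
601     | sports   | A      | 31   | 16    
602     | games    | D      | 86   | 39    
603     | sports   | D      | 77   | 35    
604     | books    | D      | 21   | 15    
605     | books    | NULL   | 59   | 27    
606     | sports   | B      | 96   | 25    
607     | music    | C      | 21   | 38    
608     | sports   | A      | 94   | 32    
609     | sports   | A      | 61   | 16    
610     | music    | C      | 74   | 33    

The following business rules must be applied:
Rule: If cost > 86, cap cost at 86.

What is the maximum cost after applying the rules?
86

Step 1: Original maximum cost = 96
Step 2: Apply cap at 86
Step 3: 2 records had cost > 86 and were capped
Step 4: Maximum after transformation = 86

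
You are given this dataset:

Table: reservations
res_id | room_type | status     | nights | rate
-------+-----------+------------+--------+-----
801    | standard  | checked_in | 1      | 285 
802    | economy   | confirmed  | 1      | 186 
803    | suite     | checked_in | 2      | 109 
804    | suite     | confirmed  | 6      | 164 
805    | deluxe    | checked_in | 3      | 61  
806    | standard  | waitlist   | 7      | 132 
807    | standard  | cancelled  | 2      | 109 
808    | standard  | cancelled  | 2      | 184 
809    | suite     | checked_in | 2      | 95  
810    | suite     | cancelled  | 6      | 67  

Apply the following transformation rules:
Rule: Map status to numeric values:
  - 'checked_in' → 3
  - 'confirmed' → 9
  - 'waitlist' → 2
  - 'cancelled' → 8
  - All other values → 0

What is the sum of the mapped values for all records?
56

Step 1: Apply mapping to each record
Step 2: Count by status:
  'checked_in': 4 records × 3 = 12
  'confirmed': 2 records × 9 = 18
  'waitlist': 1 records × 2 = 2
  'cancelled': 3 records × 8 = 24
Step 3: Sum all mapped values = 56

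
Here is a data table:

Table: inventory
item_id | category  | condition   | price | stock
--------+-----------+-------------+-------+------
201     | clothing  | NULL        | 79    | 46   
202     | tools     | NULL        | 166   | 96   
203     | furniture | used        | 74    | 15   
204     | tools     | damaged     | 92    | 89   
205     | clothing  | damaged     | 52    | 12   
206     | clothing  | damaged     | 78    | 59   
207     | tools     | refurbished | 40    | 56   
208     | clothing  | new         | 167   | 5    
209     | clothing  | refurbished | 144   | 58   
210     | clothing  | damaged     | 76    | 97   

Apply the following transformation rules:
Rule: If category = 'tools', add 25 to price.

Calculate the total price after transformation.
1043

Step 1: Count records where category = 'tools': 3
Step 2: Total bonus added: 3 × 25 = 75
Step 3: Original sum of price: 968
Step 4: Final sum = 968 + 75 = 1043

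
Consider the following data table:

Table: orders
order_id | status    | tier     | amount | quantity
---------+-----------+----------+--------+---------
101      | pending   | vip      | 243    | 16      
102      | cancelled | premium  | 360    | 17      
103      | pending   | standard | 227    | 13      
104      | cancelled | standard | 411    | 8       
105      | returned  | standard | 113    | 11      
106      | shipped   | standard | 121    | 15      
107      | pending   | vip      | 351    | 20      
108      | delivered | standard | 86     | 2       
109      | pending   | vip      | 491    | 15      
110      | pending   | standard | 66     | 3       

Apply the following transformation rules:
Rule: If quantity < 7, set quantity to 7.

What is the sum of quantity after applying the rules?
129

Step 1: 2 records have quantity < 7
Step 2: These records originally summed to 5
Step 3: After setting to minimum: 2 × 7 = 14
Step 4: Unaffected records sum: 115
Step 5: Final sum = 14 + 115 = 129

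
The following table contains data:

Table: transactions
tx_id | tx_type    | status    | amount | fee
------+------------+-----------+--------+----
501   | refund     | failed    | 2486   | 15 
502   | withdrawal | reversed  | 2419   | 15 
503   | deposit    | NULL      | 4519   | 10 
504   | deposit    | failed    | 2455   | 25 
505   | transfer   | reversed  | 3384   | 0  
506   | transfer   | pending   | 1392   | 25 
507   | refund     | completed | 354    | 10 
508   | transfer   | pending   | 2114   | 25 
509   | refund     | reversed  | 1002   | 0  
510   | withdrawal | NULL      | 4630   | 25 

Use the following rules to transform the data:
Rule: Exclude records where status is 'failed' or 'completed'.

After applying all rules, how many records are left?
7

Step 1: Count records to exclude
  - 2 (failed) + 1 (completed) = 3 records
Step 2: Total records: 10
Step 3: Remaining = 10 - 3 = 7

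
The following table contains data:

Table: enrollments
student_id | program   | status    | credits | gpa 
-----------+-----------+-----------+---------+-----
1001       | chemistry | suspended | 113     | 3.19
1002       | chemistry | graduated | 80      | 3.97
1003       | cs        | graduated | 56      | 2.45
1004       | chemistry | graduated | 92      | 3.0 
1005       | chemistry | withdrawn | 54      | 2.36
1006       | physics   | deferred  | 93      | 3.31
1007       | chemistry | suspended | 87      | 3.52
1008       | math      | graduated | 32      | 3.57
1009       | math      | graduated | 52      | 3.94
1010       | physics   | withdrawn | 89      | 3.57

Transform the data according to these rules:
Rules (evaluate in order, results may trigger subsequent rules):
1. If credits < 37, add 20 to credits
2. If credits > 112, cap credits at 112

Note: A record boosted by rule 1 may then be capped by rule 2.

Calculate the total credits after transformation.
767

Step 1: Apply rule 1 to records with credits < 37
  - 1 records get bonus of 20
  - Of these, 0 records then exceed 112 and get capped
Step 2: Apply rule 2 to records with credits > 112
  - 1 records (original) are capped
Step 3: Calculate final sum = 767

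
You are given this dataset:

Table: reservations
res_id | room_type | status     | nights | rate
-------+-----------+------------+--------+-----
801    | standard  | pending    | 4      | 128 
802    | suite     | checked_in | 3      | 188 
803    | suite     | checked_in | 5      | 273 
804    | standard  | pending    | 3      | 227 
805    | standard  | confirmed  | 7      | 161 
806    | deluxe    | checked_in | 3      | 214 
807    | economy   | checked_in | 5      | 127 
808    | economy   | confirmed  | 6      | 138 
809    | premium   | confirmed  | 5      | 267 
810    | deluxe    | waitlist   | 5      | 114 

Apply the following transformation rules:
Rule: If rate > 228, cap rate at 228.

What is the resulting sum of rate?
1753

Step 1: 2 records have rate > 228
Step 2: These records originally summed to 540
Step 3: After capping: 2 × 228 = 456
Step 4: Unaffected records sum: 1297
Step 5: Final sum = 456 + 1297 = 1753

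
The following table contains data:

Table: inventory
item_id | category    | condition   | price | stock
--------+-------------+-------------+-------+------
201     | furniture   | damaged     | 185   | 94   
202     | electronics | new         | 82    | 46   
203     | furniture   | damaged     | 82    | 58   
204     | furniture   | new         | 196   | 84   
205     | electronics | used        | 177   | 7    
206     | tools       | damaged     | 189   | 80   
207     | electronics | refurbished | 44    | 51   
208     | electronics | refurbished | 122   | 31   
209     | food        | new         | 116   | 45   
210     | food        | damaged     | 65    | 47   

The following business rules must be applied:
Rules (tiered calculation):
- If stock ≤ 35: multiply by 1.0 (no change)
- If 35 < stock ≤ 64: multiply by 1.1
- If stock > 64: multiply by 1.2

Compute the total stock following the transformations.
619.3

Step 1: Tier 1 (stock ≤ 35): 2 records, sum = 38 × 1.0 = 38.0
Step 2: Tier 2 (35 < stock ≤ 64): 5 records, sum = 247 × 1.1 = 271.7
Step 3: Tier 3 (stock > 64): 3 records, sum = 258 × 1.2 = 309.6
Step 4: Final sum = 38.0 + 271.7 + 309.6 = 619.3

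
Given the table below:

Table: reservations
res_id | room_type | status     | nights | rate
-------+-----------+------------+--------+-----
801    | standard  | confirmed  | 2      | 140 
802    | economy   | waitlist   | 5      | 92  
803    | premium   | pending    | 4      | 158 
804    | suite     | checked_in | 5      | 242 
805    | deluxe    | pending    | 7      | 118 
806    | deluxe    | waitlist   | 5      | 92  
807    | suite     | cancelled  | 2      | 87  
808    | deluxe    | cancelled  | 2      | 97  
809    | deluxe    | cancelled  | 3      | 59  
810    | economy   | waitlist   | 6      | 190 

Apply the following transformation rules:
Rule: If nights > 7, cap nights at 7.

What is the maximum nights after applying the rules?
7

Step 1: Original maximum nights = 7
Step 2: Check cap of 7 against maximum
Step 3: No records exceed the cap (max 7 <= cap 7), so no capping applies
Step 4: Maximum after transformation = 7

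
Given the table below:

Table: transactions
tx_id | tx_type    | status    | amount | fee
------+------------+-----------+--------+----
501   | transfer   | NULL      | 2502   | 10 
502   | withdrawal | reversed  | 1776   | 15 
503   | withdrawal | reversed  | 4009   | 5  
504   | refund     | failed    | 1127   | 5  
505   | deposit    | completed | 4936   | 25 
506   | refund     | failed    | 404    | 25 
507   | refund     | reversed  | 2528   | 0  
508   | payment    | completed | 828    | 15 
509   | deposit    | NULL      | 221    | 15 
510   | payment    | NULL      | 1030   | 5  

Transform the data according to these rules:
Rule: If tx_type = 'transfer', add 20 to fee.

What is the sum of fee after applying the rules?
140

Step 1: Count records where tx_type = 'transfer': 1
Step 2: Total bonus added: 1 × 20 = 20
Step 3: Original sum of fee: 120
Step 4: Final sum = 120 + 20 = 140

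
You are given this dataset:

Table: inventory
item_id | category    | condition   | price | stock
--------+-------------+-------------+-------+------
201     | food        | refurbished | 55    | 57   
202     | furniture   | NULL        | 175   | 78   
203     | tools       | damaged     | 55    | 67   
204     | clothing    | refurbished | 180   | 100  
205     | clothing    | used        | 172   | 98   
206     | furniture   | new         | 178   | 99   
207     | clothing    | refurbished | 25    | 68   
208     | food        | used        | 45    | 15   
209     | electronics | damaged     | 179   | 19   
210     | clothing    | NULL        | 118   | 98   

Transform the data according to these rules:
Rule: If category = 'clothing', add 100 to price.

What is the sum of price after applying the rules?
1582

Step 1: Count records where category = 'clothing': 4
Step 2: Total bonus added: 4 × 100 = 400
Step 3: Original sum of price: 1182
Step 4: Final sum = 1182 + 400 = 1582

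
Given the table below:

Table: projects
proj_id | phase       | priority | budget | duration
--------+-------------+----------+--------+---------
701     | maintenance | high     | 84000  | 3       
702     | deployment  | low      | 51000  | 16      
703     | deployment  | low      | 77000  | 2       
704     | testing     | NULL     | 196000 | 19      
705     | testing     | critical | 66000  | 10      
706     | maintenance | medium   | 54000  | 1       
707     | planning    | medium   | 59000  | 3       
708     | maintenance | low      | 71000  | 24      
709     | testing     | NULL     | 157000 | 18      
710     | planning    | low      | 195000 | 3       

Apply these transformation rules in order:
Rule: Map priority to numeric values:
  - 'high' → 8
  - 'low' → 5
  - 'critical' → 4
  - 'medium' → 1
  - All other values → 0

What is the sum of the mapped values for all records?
34

Step 1: Apply mapping to each record
Step 2: Count by status:
  'high': 1 records × 8 = 8
  'low': 4 records × 5 = 20
  'critical': 1 records × 4 = 4
  'medium': 2 records × 1 = 2
Step 3: Sum all mapped values = 34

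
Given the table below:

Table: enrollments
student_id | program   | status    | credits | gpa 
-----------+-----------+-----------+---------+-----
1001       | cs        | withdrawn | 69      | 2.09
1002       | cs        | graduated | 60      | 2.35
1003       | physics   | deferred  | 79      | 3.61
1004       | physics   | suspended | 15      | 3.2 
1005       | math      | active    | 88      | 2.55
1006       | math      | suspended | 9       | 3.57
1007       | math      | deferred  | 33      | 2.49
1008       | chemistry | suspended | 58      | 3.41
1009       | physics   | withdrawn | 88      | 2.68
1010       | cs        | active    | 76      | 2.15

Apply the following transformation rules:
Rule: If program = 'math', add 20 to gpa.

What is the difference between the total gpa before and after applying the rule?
60.0

Step 1: Original sum of gpa = 28.1
Step 2: 3 records have program = 'math'
Step 3: Each affected record changes by 20
Step 4: Total change = 3 × 20 = 60
Step 5: New sum = 28.1 + 60 = 88.1
Step 6: Difference = |88.1 - 28.1| = 60.0
        (Sum increased by 60.0)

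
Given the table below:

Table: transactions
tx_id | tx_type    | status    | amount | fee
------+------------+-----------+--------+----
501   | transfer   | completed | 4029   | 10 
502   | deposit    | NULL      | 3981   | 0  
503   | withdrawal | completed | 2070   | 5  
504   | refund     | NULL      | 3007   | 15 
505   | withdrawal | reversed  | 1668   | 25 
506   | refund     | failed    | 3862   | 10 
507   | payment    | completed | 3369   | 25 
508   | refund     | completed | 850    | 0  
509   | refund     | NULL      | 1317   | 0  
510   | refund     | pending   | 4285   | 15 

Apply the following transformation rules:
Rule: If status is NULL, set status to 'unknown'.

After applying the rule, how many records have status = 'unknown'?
3

Step 1: Count records where status IS NULL
Step 2: Found 3 records with NULL status
Step 3: These records will have status set to 'unknown'
Step 4: Records already having status = 'unknown': 0
Step 5: Answer: 3 + 0 = 3 records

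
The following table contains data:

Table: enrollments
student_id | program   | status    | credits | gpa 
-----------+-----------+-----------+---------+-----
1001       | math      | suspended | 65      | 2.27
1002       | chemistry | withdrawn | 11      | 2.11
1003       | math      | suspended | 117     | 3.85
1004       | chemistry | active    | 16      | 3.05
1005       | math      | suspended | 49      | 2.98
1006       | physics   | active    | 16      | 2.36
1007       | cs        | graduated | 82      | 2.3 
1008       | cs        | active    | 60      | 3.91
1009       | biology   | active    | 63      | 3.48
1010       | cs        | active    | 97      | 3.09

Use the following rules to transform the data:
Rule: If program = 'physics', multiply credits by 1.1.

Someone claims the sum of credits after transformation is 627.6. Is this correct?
No, the correct result is 577.6.

Step 1: Calculate the correct sum after transformation
Step 2: Apply multiplier 1.1 to records where program = 'physics'
Step 3: Correct result = 577.6
Step 4: Claimed result = 627.6
Step 5: 577.6 ≠ 627.6
Conclusion: The claimed result is incorrect. The correct answer is 577.6.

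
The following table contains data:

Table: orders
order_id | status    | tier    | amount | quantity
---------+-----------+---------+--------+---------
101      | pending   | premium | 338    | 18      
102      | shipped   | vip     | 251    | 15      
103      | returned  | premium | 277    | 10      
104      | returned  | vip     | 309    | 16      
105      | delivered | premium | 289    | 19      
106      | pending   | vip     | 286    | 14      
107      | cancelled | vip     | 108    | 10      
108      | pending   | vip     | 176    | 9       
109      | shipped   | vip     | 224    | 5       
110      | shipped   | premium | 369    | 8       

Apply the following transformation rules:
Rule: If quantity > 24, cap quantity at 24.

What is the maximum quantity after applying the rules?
19

Step 1: Original maximum quantity = 19
Step 2: Check cap of 24 against maximum
Step 3: No records exceed the cap (max 19 <= cap 24), so no capping applies
Step 4: Maximum after transformation = 19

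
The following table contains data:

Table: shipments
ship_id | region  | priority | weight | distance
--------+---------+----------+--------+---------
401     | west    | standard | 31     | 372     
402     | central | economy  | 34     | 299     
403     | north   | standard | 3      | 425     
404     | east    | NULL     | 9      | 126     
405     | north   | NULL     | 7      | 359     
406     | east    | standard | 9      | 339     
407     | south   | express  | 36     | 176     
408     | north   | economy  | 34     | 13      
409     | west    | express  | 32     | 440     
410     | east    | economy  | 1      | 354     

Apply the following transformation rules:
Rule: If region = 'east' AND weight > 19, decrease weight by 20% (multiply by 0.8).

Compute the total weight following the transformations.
196

Step 1: Find records where region = 'east' AND weight > 19
Step 2: 0 records match, summing to 0
Step 3: After multiplier: 0 × 0.8 = 0.0
Step 4: Unaffected records sum: 196
Step 5: Final sum = 0.0 + 196 = 196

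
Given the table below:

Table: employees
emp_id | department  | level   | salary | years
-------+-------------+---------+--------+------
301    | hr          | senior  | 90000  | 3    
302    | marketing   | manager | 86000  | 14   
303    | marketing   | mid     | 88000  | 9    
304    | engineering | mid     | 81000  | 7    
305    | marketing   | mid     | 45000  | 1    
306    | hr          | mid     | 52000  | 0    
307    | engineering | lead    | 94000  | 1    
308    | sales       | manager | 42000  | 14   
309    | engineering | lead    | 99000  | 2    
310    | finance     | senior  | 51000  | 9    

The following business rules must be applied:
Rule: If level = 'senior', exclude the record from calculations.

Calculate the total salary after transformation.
587000

Step 1: Identify records where level = 'senior'
Step 2: The excluded records sum to 141000
Step 3: Original total salary = 728000
Step 4: Remaining total = 728000 - 141000 = 587000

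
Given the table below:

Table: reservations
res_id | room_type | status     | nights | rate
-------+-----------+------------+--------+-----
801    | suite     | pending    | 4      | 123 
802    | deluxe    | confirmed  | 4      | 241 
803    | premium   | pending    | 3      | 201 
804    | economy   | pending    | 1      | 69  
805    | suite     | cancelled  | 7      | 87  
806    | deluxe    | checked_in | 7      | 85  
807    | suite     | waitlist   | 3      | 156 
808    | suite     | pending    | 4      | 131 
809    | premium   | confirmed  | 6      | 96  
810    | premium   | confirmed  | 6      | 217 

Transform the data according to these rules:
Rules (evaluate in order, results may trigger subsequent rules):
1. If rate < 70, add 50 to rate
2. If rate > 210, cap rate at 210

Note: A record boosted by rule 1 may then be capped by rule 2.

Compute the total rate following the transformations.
1418

Step 1: Apply rule 1 to records with rate < 70
  - 1 records get bonus of 50
  - Of these, 0 records then exceed 210 and get capped
Step 2: Apply rule 2 to records with rate > 210
  - 2 records (original) are capped
Step 3: Calculate final sum = 1418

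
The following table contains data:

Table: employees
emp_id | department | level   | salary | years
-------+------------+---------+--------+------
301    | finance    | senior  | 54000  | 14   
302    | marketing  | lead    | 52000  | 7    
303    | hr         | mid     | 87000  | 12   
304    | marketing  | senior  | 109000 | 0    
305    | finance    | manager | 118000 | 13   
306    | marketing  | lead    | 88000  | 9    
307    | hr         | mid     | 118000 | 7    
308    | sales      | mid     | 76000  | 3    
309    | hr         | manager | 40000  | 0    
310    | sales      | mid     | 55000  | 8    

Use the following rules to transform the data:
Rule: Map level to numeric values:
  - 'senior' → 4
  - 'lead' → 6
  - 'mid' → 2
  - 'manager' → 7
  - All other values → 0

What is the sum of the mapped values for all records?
42

Step 1: Apply mapping to each record
Step 2: Count by status:
  'senior': 2 records × 4 = 8
  'lead': 2 records × 6 = 12
  'mid': 4 records × 2 = 8
  'manager': 2 records × 7 = 14
Step 3: Sum all mapped values = 42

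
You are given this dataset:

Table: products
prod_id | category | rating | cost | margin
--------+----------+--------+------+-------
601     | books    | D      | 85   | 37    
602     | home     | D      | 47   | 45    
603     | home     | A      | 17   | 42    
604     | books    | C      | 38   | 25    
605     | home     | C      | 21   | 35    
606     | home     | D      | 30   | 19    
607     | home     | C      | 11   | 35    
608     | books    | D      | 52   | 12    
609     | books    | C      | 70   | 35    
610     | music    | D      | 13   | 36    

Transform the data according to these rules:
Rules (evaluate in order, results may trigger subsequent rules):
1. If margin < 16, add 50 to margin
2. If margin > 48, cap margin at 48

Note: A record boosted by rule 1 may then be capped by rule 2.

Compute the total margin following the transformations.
357

Step 1: Apply rule 1 to records with margin < 16
  - 1 records get bonus of 50
  - Of these, 1 records then exceed 48 and get capped
Step 2: Apply rule 2 to records with margin > 48
  - 0 records (original) are capped
Step 3: Calculate final sum = 357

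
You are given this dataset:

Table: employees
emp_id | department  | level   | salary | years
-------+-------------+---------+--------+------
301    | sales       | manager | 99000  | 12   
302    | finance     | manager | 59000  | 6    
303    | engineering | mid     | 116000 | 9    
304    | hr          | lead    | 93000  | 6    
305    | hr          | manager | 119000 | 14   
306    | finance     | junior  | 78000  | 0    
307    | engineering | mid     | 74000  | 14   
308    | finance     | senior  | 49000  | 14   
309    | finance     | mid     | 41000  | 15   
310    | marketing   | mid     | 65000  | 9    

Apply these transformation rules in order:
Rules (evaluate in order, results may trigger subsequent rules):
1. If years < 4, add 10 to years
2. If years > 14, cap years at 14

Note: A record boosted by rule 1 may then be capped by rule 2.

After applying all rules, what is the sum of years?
108

Step 1: Apply rule 1 to records with years < 4
  - 1 records get bonus of 10
  - Of these, 0 records then exceed 14 and get capped
Step 2: Apply rule 2 to records with years > 14
  - 1 records (original) are capped
Step 3: Calculate final sum = 108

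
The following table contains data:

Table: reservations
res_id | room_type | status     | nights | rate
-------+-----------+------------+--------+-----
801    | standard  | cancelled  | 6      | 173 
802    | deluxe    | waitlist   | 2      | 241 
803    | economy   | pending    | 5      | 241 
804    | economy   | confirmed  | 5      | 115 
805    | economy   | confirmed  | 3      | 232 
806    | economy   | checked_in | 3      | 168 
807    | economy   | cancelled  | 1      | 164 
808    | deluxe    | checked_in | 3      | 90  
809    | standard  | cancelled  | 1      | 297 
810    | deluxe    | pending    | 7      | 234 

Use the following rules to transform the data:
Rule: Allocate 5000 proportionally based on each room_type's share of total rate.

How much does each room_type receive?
deluxe: 1445.01, economy: 2352.94, standard: 1202.05

Step 1: Calculate total rate = 1955
Step 2: Calculate each room_type's proportion:
  deluxe: 565/1955 = 28.90% → 1445.01
  economy: 920/1955 = 47.06% → 2352.94
  standard: 470/1955 = 24.04% → 1202.05
Step 3: Verify: sum of allocations ≈ 5000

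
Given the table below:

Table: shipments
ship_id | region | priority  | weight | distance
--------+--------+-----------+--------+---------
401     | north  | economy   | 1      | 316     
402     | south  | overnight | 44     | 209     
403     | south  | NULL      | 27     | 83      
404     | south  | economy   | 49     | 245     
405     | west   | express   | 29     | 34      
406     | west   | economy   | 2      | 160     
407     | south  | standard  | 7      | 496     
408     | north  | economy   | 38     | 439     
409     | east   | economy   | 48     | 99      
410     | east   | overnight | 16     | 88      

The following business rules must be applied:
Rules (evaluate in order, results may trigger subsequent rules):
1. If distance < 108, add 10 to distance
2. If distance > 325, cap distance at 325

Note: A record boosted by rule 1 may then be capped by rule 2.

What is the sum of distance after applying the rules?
1924

Step 1: Apply rule 1 to records with distance < 108
  - 4 records get bonus of 10
  - Of these, 0 records then exceed 325 and get capped
Step 2: Apply rule 2 to records with distance > 325
  - 2 records (original) are capped
Step 3: Calculate final sum = 1924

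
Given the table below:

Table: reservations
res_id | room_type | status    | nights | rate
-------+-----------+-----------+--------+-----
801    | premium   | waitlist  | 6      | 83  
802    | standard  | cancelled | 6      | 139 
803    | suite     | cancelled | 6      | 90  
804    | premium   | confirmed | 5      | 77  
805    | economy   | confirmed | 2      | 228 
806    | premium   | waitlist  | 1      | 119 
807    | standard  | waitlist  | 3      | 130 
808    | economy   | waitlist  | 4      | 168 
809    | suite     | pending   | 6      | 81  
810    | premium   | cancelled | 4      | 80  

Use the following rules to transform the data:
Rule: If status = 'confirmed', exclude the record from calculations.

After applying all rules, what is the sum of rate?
890

Step 1: Identify records where status = 'confirmed'
Step 2: The excluded records sum to 305
Step 3: Original total rate = 1195
Step 4: Remaining total = 1195 - 305 = 890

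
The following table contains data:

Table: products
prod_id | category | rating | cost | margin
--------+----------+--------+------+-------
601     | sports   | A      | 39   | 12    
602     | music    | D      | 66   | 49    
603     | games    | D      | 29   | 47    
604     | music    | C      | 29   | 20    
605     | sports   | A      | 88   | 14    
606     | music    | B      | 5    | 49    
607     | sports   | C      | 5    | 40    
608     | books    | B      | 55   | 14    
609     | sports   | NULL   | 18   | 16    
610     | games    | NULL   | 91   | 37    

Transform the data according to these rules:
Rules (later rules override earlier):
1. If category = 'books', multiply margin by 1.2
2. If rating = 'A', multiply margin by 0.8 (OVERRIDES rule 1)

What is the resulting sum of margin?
295.6

Step 1: Rule 2 takes priority for records with rating = 'A'
  - 2 records: 26 × 0.8 = 20.8
Step 2: Rule 1 applies to remaining records with category = 'books'
  - 1 records: 14 × 1.2 = 16.8
Step 3: Other records unchanged: 258
Step 4: Final sum = 20.8 + 16.8 + 258 = 295.6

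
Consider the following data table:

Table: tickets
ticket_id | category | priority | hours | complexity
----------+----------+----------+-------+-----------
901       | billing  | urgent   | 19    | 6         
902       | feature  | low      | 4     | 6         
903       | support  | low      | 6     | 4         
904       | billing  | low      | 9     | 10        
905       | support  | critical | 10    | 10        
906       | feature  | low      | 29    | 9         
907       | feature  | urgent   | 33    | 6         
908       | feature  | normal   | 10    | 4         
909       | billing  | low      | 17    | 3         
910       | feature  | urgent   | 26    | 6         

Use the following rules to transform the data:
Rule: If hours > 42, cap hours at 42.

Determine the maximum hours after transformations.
33

Step 1: Original maximum hours = 33
Step 2: Check cap of 42 against maximum
Step 3: No records exceed the cap (max 33 <= cap 42), so no capping applies
Step 4: Maximum after transformation = 33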